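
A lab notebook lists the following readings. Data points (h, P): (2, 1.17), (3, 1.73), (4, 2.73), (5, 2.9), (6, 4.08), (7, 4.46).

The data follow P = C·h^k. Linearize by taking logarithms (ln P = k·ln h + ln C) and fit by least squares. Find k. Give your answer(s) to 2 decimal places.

Let Y = ln P. Fitting Y = k·ln h + ln C by least squares:
Σln h = 8.5252, Σ(ln h)² = 13.1965, Σln P = 5.6754, Σln h·ln P = 9.2457.
Equations: 13.1965·k + 8.5252·ln C = 9.2457;  8.5252·k + 6·ln C = 5.6754.
Δ = 13.1965·6 − (8.5252)² = 6.5005; k = (9.2457·6 − 8.5252·5.6754)/6.5005 = 1.09075, ln C = (13.1965·5.6754 − 8.5252·9.2457)/6.5005 = -0.60391.

k = 1.09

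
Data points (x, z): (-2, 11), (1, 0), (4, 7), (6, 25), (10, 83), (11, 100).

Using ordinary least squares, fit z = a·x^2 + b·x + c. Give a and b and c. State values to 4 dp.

a = 1.0564, b = -2.5501, c = 1.4728

Compute the Gram sums: Σx^2·x^2 = 26210, Σx^2·x = 2604, Σx^2 = 278, Σx·x = 278, Σx = 30, Σ1 = 6.
Moment sums: Σx^2·z = 21456, Σx·z = 2086, Σz = 226.
Normal equations: [[26210, 2604, 278]; [2604, 278, 30]; [278, 30, 6]]·[a, b, c]ᵀ = [21456, 2086, 226]ᵀ.
Inverting the 3×3 Gram matrix, [a, b, c]ᵀ = [184090/174269, -444407/174269, 256664/174269]ᵀ.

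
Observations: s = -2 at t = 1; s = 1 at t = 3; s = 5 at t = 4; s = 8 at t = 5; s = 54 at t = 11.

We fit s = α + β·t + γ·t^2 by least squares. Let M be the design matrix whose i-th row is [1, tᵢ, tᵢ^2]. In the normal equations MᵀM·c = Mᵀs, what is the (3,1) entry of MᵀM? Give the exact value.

172

Row 3 ↔ basis t^2, column 1 ↔ basis 1, so (MᵀM)_{3,1} = Σᵢ t^2 = (1)·(1) + (9)·(1) + (16)·(1) + (25)·(1) + (121)·(1) = 172.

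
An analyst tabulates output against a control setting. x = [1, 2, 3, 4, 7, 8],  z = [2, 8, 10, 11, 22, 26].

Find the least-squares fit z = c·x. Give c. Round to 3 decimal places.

c = 3.175

Normal-equation sums: Σx·x = 143.
For Aᵀz: Σx·z = 454.
So AᵀA·[c]ᵀ = Aᵀz: [[143]]·[c]ᵀ = [454]ᵀ.
c = 454/143 = 3.17483.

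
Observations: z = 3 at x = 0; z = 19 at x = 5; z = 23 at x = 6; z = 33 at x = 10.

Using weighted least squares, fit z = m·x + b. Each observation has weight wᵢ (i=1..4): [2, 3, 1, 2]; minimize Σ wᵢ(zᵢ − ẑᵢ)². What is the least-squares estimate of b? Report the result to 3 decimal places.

From the data, Σwᵢ·x·x = 311, Σwᵢ·x = 41, Σwᵢ·1 = 8.
For AᵀWz: Σwᵢ·x·z = 1083, Σwᵢ·z = 152.
Normal equations: [[311, 41]; [41, 8]]·[m, b]ᵀ = [1083, 152]ᵀ.
Eliminating b: 8·(row 1) − 41·(row 2) gives 807·m = 8·1083 − 41·152 = 2432, so m = 2432/807.
Then b = (152 − 41·(2432/807))/8 = 2869/807.

b = 3.555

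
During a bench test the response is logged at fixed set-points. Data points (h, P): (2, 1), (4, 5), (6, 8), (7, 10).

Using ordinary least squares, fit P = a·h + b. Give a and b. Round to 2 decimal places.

Compute the Gram sums: Σh·h = 105, Σh = 19, Σ1 = 4.
Right-hand side: Σh·P = 140, ΣP = 24.
Δ = 105·4 − 19² = 59.
a = (140·4 − 19·24)/59 = 104/59; b = (105·24 − 19·140)/59 = -140/59.

a = 1.76, b = -2.37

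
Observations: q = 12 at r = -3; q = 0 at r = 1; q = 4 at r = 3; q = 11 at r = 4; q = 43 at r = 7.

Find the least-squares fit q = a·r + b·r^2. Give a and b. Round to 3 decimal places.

a = -1.207, b = 1.035

MᵀM·[a, b]ᵀ = Mᵀq reads: 84·a + 408·b = 321;  408·a + 2820·b = 2427.
det = 84·2820 − 408² = 70416.
a = (321·2820 − 408·2427)/70416 = -787/652; b = (84·2427 − 408·321)/70416 = 675/652.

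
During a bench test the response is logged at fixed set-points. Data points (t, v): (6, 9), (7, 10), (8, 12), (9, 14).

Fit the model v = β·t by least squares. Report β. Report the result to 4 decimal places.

β = 1.5043

The normal equations are: 230·β = 346.
(Σt·t = 230, Σt·v = 346.)
β = 346/230 = 1.50435.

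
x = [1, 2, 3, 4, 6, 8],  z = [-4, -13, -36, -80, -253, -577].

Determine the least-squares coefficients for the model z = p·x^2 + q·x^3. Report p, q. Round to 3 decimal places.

Entries of AᵀA: Σx^2·x^2 = 5746, Σx^2·x^3 = 41844, Σx^3·x^3 = 313690.
And Σx^2·z = -47696, Σx^3·z = -356272.
Eliminating q: 313690·(row 1) − 41844·(row 2) gives 51542404·p = 313690·(-47696) − 41844·(-356272) = -53912672, so p = -13478168/12885601.
Then q = ((-356272) − 41844·(-13478168/12885601))/313690 = -12836872/12885601.

p = -1.046, q = -0.996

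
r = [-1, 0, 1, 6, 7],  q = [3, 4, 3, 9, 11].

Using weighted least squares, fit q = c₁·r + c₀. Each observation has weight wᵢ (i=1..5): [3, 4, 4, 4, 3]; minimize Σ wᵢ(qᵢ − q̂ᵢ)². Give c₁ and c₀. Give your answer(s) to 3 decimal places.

Entries of AᵀWA: Σwᵢ·r·r = 298, Σwᵢ·r = 46, Σwᵢ·1 = 18.
And Σwᵢ·r·q = 450, Σwᵢ·q = 106.
So AᵀWA·[c₁, c₀]ᵀ = AᵀWq: [[298, 46]; [46, 18]]·[c₁, c₀]ᵀ = [450, 106]ᵀ.
Eliminating c₀: 18·(row 1) − 46·(row 2) gives 3248·c₁ = 18·450 − 46·106 = 3224, so c₁ = 403/406.
Then c₀ = (106 − 46·(403/406))/18 = 1361/406.

c₁ = 0.993, c₀ = 3.352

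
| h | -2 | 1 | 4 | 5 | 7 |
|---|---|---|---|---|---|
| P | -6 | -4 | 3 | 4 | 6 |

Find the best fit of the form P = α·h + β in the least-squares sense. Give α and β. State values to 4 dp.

From the data, Σh·h = 95, Σh = 15, Σ1 = 5.
And Σh·P = 82, ΣP = 3.
Eliminating β: 5·(row 1) − 15·(row 2) gives 250·α = 5·82 − 15·3 = 365, so α = 73/50.
Then β = (3 − 15·(73/50))/5 = -189/50.

α = 1.4600, β = -3.7800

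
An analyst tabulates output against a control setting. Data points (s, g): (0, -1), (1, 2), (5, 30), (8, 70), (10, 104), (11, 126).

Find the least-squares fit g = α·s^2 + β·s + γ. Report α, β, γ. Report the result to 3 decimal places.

From the data, Σs^2·s^2 = 29363, Σs^2·s = 2969, Σs^2 = 311, Σs·s = 311, Σs = 35, Σ1 = 6.
For Aᵀg: Σs^2·g = 30878, Σs·g = 3138, Σg = 331.
So AᵀA·[α, β, γ]ᵀ = Aᵀg: [[29363, 2969, 311]; [2969, 311, 35]; [311, 35, 6]]·[α, β, γ]ᵀ = [30878, 3138, 331]ᵀ.
Row-reducing yields α = 215405/243408, β = 421939/243408, γ = -3007/3688.

α = 0.885, β = 1.733, γ = -0.815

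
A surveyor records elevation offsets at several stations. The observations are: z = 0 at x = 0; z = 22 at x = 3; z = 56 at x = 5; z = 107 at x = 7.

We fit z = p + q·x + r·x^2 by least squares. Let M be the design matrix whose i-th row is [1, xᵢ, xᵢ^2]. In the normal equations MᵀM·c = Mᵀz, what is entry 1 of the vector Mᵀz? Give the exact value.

185

Entry 1 ↔ basis 1, so (Mᵀz)_{1} = Σᵢ zᵢ = (1)·(0) + (1)·(22) + (1)·(56) + (1)·(107) = 185.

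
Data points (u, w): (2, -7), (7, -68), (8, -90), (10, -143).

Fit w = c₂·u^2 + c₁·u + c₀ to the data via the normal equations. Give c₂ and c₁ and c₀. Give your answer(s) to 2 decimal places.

Setting ∂/∂c₂ … = 0 gives: 16513·c₂ + 1863·c₁ + 217·c₀ = -23420;  1863·c₂ + 217·c₁ + 27·c₀ = -2640;  217·c₂ + 27·c₁ + 4·c₀ = -308.
Inverting the 3×3 Gram matrix, [c₂, c₁, c₀]ᵀ = [-3263/2046, 1455/682, -454/93]ᵀ.

c₂ = -1.59, c₁ = 2.13, c₀ = -4.88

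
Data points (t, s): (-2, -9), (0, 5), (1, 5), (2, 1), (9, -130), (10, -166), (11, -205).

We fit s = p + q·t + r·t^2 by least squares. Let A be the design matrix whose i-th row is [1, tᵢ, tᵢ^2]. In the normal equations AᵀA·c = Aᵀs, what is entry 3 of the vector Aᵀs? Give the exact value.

Entry 3 ↔ basis t^2, so (Aᵀs)_{3} = Σᵢ (t^2)·sᵢ = (4)·(-9) + (0)·(5) + (1)·(5) + (4)·(1) + (81)·(-130) + (100)·(-166) + (121)·(-205) = -51962.

-51962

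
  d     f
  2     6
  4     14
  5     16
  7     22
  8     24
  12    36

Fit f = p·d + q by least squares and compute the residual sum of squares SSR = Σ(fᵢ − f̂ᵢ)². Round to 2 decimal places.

SSR = 2.87

Entries of XᵀX: Σd·d = 302, Σd = 38, Σ1 = 6.
For Xᵀf: Σd·f = 926, Σf = 118.
XᵀX·[p, q]ᵀ = Xᵀf becomes [[302, 38]; [38, 6]]·[p, q]ᵀ = [926, 118]ᵀ.
Eliminating q: 6·(row 1) − 38·(row 2) gives 368·p = 6·926 − 38·118 = 1072, so p = 67/23.
Then q = (118 − 38·(67/23))/6 = 28/23.
Residuals: -24/23, 26/23, 5/23, 9/23, -12/23, -4/23; SSR = 66/23.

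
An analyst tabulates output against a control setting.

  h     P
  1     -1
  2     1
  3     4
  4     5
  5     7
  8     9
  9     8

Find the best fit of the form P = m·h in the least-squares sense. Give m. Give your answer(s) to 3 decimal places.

m = 1.060

Forming AᵀA = [[200]] and AᵀP = [212]ᵀ gives AᵀA·[m]ᵀ = AᵀP.
m = 212/200 = 1.06.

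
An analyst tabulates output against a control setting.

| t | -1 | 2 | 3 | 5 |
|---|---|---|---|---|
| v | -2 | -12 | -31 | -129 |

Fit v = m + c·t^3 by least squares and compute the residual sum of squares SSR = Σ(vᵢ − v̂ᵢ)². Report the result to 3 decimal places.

SSR = 0.586

The normal system XᵀX·[m, c]ᵀ = Xᵀv is [[4, 159]; [159, 16419]]·[m, c]ᵀ = [-174, -17056]ᵀ.
Eliminating c: 16419·(row 1) − 159·(row 2) gives 40395·m = 16419·(-174) − 159·(-17056) = -145002, so m = -48334/13465.
Then c = ((-17056) − 159·(-48334/13465))/16419 = -40558/40395.
Residuals: 23654/40395, -15274/40395, -4059/13465, 3797/40395; SSR = 23654/40395.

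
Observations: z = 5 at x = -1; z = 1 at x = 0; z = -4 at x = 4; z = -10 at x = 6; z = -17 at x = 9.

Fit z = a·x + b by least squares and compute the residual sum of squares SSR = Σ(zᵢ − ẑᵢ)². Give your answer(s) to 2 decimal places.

With design matrix A, AᵀA = [[134, 18]; [18, 5]] and Aᵀz = [-234, -25]ᵀ.
Determinant 134·5 − 18² = 346.
a = ((-234)·5 − 18·(-25))/346 = -360/173; b = (134·(-25) − 18·(-234))/346 = 431/173.
Residuals: 74/173, -258/173, 317/173, -1/173, -132/173; SSR = 1098/173.

SSR = 6.35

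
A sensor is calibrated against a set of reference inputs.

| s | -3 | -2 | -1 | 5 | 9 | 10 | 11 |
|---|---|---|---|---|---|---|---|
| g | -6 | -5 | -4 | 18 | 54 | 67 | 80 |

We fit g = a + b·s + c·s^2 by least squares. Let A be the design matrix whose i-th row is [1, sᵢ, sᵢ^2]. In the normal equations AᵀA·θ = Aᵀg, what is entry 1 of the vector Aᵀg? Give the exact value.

204

Entry 1 ↔ basis 1, so (Aᵀg)_{1} = Σᵢ gᵢ = (1)·(-6) + (1)·(-5) + (1)·(-4) + (1)·(18) + (1)·(54) + (1)·(67) + (1)·(80) = 204.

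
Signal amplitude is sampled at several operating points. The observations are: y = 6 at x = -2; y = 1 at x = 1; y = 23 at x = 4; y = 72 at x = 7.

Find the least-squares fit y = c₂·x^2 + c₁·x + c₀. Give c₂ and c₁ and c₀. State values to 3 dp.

c₂ = 1.500, c₁ = -0.167, c₀ = -0.333

With design matrix A, AᵀA = [[2674, 400, 70]; [400, 70, 10]; [70, 10, 4]] and Aᵀy = [3921, 585, 102]ᵀ.
Inverting the 3×3 Gram matrix, [c₂, c₁, c₀]ᵀ = [3/2, -1/6, -1/3]ᵀ.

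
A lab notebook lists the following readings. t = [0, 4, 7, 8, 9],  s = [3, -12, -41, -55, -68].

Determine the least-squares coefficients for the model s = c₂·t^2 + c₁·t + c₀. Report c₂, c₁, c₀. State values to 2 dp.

The normal system AᵀA·[c₂, c₁, c₀]ᵀ = Aᵀs is [[13314, 1648, 210]; [1648, 210, 28]; [210, 28, 5]]·[c₂, c₁, c₀]ᵀ = [-11229, -1387, -173]ᵀ.
Inverting the 3×3 Gram matrix, [c₂, c₁, c₀]ᵀ = [-33603/40742, -22137/40742, 62810/20371]ᵀ.

c₂ = -0.82, c₁ = -0.54, c₀ = 3.08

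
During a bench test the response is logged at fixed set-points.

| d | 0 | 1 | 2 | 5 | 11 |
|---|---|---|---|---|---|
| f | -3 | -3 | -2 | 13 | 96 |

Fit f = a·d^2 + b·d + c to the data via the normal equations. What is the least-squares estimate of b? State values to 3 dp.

b = -1.654

From the data, Σd^2·d^2 = 15283, Σd^2·d = 1465, Σd^2 = 151, Σd·d = 151, Σd = 19, Σ1 = 5.
Moment sums: Σd^2·f = 11930, Σd·f = 1114, Σf = 101.
Solving the 3×3 system (Gaussian elimination) gives a = 122435/126798, b = -209723/126798, c = -56545/21133.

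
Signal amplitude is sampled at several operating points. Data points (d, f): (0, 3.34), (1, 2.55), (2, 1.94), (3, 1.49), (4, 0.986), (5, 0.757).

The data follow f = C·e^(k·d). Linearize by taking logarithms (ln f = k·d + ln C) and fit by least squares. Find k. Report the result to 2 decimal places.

k = -0.30

Taking logs, ln f = k·d + ln C, so regress ln f on d.
XᵀX = [[55.0000, 15.0000]; [15.0000, 6]], rhs = [2.0094, 2.9110]ᵀ  (here Σd = 15.0000, Σ(d)² = 55.0000, Σln f = 2.9110, Σd·ln f = 2.0094).
Solving (det = 105.0000): k = -0.30104, ln C = 1.23777.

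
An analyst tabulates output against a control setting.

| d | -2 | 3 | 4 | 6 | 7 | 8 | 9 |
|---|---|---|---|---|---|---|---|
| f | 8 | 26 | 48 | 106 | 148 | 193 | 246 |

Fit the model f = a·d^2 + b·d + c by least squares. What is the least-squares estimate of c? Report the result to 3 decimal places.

Compute the Gram sums: Σd^2·d^2 = 14707, Σd^2·d = 1883, Σd^2 = 259, Σd·d = 259, Σd = 35, Σ1 = 7.
Right-hand side: Σd^2·f = 44380, Σd·f = 5684, Σf = 775.
Normal equations: [[14707, 1883, 259]; [1883, 259, 35]; [259, 35, 7]]·[a, b, c]ᵀ = [44380, 5684, 775]ᵀ.
Inverting the 3×3 Gram matrix, [a, b, c]ᵀ = [169/56, 23/56, -3]ᵀ.

c = -3.000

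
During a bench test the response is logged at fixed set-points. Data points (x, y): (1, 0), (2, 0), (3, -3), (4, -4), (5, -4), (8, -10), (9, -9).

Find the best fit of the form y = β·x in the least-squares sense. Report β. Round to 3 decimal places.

Normal-equation sums: Σx·x = 200.
For Mᵀy: Σx·y = -206.
MᵀM·[β]ᵀ = Mᵀy becomes [[200]]·[β]ᵀ = [-206]ᵀ.
β = (-206)/200 = -1.03.

β = -1.030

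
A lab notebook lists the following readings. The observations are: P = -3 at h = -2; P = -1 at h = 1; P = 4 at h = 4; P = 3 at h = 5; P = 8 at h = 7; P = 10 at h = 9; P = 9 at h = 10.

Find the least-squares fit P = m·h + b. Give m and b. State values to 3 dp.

Normal-equation sums: Σh·h = 276, Σh = 34, Σ1 = 7.
For XᵀP: Σh·P = 272, ΣP = 30.
XᵀX·[m, b]ᵀ = XᵀP becomes [[276, 34]; [34, 7]]·[m, b]ᵀ = [272, 30]ᵀ.
Determinant 276·7 − 34² = 776.
m = (272·7 − 34·30)/776 = 221/194; b = (276·30 − 34·272)/776 = -121/97.

m = 1.139, b = -1.247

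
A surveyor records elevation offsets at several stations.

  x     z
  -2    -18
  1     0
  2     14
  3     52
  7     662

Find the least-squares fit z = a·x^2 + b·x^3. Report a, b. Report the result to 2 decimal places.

Forming AᵀA = [[2515, 17051]; [17051, 118507]] and Aᵀz = [32890, 228726]ᵀ gives AᵀA·[a, b]ᵀ = Aᵀz.
Eliminating b: 118507·(row 1) − 17051·(row 2) gives 7308504·a = 118507·32890 − 17051·228726 = -2311796, so a = -33997/107478.
Then b = (228726 − 17051·(-33997/107478))/118507 = 3609625/1827126.

a = -0.32, b = 1.98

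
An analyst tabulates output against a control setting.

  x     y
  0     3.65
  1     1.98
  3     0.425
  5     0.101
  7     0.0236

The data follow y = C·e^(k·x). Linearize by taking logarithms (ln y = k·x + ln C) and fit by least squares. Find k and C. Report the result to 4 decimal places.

k = -0.7268, C = 3.8278

Linearized form: ln y = k·x + ln C. From the 5 transformed points,
XᵀX = [[84.0000, 16.0000]; [16.0000, 5]], rhs = [-39.5726, -4.9170]ᵀ  (here Σx = 16.0000, Σ(x)² = 84.0000, Σln y = -4.9170, Σx·ln y = -39.5726).
Δ = 84.0000·5 − (16.0000)² = 164.0000; k = (-39.5726·5 − 16.0000·-4.9170)/164.0000 = -0.72678, ln C = (84.0000·-4.9170 − 16.0000·-39.5726)/164.0000 = 1.34229, so C = exp(1.34229) = 3.82780.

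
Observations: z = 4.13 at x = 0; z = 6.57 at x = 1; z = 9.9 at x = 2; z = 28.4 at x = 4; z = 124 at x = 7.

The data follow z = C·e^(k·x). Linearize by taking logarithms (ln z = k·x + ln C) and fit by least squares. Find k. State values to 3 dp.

k = 0.489

With ln zᵢ as the transformed response and xᵢ as the regressor:
Σx = 14.0000, Σ(x)² = 70.0000, Σln z = 13.7600, Σx·ln z = 53.5951.
Normal system: [[70.0000, 14.0000]; [14.0000, 5]]·[k, ln C]ᵀ = [53.5951, 13.7600]ᵀ.
Δ = 70.0000·5 − (14.0000)² = 154.0000; k = (53.5951·5 − 14.0000·13.7600)/154.0000 = 0.48919, ln C = (70.0000·13.7600 − 14.0000·53.5951)/154.0000 = 1.38226.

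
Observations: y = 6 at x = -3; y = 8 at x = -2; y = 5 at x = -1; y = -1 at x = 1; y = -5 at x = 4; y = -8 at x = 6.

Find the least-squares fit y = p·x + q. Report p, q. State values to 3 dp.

p = -1.785, q = 2.321

Compute the Gram sums: Σx·x = 67, Σx = 5, Σ1 = 6.
Moment sums: Σx·y = -108, Σy = 5.
Determinant 67·6 − 5² = 377.
p = ((-108)·6 − 5·5)/377 = -673/377; q = (67·5 − 5·(-108))/377 = 875/377.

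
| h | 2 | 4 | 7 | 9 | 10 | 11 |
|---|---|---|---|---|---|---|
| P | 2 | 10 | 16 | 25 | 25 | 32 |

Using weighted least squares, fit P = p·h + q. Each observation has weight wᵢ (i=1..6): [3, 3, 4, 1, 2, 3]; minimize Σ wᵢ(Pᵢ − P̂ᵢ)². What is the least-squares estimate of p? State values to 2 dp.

p = 3.11

From the data, Σwᵢ·h·h = 900, Σwᵢ·h = 108, Σwᵢ·1 = 16.
Right-hand side: Σwᵢ·h·P = 2361, Σwᵢ·P = 271.
Determinant 900·16 − 108² = 2736.
p = (2361·16 − 108·271)/2736 = 709/228; q = (900·271 − 108·2361)/2736 = -77/19.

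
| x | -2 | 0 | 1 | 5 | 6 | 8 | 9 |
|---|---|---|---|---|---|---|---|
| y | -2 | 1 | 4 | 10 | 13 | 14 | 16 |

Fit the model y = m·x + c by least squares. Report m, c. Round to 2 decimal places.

From the data, Σx·x = 211, Σx = 27, Σ1 = 7.
For Aᵀy: Σx·y = 392, Σy = 56.
Eliminating c: 7·(row 1) − 27·(row 2) gives 748·m = 7·392 − 27·56 = 1232, so m = 28/17.
Then c = (56 − 27·(28/17))/7 = 28/17.

m = 1.65, c = 1.65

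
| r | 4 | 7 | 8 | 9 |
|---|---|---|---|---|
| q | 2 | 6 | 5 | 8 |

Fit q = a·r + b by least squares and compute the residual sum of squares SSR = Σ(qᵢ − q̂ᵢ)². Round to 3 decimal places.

SSR = 2.679

Entries of AᵀA: Σr·r = 210, Σr = 28, Σ1 = 4.
Moment sums: Σr·q = 162, Σq = 21.
Δ = 210·4 − 28² = 56.
a = (162·4 − 28·21)/56 = 15/14; b = (210·21 − 28·162)/56 = -9/4.
Residuals: -1/28, 3/4, -37/28, 17/28; SSR = 75/28.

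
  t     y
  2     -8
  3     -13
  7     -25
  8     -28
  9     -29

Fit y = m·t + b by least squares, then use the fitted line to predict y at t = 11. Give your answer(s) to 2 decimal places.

With design matrix X, XᵀX = [[207, 29]; [29, 5]] and Xᵀy = [-715, -103]ᵀ.
det = 207·5 − 29² = 194.
m = ((-715)·5 − 29·(-103))/194 = -294/97; b = (207·(-103) − 29·(-715))/194 = -293/97.
At t = 11: ŷ = (-294/97)·(11) + (-293/97)·(1) = -3527/97.

ŷ = -36.36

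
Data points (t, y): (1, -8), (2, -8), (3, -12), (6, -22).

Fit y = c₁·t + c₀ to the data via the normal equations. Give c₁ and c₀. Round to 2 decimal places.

c₁ = -3.00, c₀ = -3.50

With design matrix M, MᵀM = [[50, 12]; [12, 4]] and Mᵀy = [-192, -50]ᵀ.
Determinant 50·4 − 12² = 56.
c₁ = ((-192)·4 − 12·(-50))/56 = -3; c₀ = (50·(-50) − 12·(-192))/56 = -7/2.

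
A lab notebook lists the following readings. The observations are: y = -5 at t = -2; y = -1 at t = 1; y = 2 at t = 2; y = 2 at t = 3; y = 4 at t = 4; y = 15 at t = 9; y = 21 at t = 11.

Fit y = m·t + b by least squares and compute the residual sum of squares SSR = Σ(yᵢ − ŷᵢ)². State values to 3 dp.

SSR = 9.706

AᵀA·[m, b]ᵀ = Aᵀy reads: 236·m + 28·b = 401;  28·m + 7·b = 38.
(Σt·t = 236, Σt = 28, Σ1 = 7, Σt·y = 401, Σy = 38.)
Eliminating b: 7·(row 1) − 28·(row 2) gives 868·m = 7·401 − 28·38 = 1743, so m = 249/124.
Then b = (38 − 28·(249/124))/7 = -565/217.
Residuals: 703/434, -351/868, 255/434, -1233/868, -10/7, -407/868, 1315/868; SSR = 8425/868.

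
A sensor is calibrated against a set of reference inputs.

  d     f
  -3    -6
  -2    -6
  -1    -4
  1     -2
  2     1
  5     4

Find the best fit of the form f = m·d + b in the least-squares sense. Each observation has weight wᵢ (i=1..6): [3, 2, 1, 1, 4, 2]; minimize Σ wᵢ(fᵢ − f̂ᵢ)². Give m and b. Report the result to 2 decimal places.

m = 1.36, b = -2.37

Setting ∂/∂m … = 0 gives: 103·m + 5·b = 128;  5·m + 13·b = -24.
(Σwᵢ·d·d = 103, Σwᵢ·d = 5, Σwᵢ·1 = 13, Σwᵢ·d·f = 128, Σwᵢ·f = -24.)
det = 103·13 − 5² = 1314.
m = (128·13 − 5·(-24))/1314 = 892/657; b = (103·(-24) − 5·128)/1314 = -1556/657.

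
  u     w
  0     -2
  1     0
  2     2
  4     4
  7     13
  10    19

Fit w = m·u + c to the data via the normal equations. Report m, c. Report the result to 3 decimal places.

Forming XᵀX = [[170, 24]; [24, 6]] and Xᵀw = [301, 36]ᵀ gives XᵀX·[m, c]ᵀ = Xᵀw.
Determinant 170·6 − 24² = 444.
m = (301·6 − 24·36)/444 = 157/74; c = (170·36 − 24·301)/444 = -92/37.

m = 2.122, c = -2.486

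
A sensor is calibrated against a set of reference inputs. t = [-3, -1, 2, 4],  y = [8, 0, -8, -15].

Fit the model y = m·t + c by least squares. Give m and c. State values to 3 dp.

m = -3.190, c = -2.155

The normal system XᵀX·[m, c]ᵀ = Xᵀy is [[30, 2]; [2, 4]]·[m, c]ᵀ = [-100, -15]ᵀ.
Δ = 30·4 − 2² = 116.
m = ((-100)·4 − 2·(-15))/116 = -185/58; c = (30·(-15) − 2·(-100))/116 = -125/58.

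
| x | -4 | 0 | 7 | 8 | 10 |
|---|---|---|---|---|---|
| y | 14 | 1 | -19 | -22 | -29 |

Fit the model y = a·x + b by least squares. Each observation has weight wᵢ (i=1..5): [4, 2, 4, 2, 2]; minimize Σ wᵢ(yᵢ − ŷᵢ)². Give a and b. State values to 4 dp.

a = -3.0148, b = 1.7652

Compute the Gram sums: Σwᵢ·x·x = 588, Σwᵢ·x = 48, Σwᵢ·1 = 14.
For MᵀWy: Σwᵢ·x·y = -1688, Σwᵢ·y = -120.
Determinant 588·14 − 48² = 5928.
a = ((-1688)·14 − 48·(-120))/5928 = -2234/741; b = (588·(-120) − 48·(-1688))/5928 = 436/247.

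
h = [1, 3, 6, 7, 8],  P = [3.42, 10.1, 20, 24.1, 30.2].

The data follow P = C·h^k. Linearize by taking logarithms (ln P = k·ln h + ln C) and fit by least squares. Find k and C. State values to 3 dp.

Linearized form: ln P = k·ln h + ln C. From the 5 transformed points,
XᵀX = [[12.5280, 6.9157]; [6.9157, 5]], rhs = [21.1869, 13.1280]ᵀ  (here Σln h = 6.9157, Σ(ln h)² = 12.5280, Σln P = 13.1280, Σln h·ln P = 21.1869).
Solving (det = 14.8127): k = 1.02245, ln C = 1.21140, so C = exp(1.21140) = 3.35819.

k = 1.022, C = 3.358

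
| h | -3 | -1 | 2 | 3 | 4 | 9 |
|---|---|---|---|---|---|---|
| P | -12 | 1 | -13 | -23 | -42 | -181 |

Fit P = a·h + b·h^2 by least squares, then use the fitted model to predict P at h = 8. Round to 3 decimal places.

The normal system AᵀA·[a, b]ᵀ = AᵀP is [[120, 800]; [800, 6996]]·[a, b]ᵀ = [-1857, -15699]ᵀ.
Eliminating b: 6996·(row 1) − 800·(row 2) gives 199520·a = 6996·(-1857) − 800·(-15699) = -432372, so a = -108093/49880.
Then b = ((-15699) − 800·(-108093/49880))/6996 = -9957/4988.
At h = 8: P̂ = (-108093/49880)·(8) + (-9957/4988)·(64) = -904653/6235.

P̂ = -145.093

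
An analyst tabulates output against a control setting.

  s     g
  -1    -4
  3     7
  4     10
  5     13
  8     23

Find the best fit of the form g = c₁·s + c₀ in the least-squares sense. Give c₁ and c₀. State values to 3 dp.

c₁ = 2.986, c₀ = -1.547

Setting ∂/∂c₁ … = 0 gives: 115·c₁ + 19·c₀ = 314;  19·c₁ + 5·c₀ = 49.
(Σs·s = 115, Σs = 19, Σ1 = 5, Σs·g = 314, Σg = 49.)
Eliminating c₀: 5·(row 1) − 19·(row 2) gives 214·c₁ = 5·314 − 19·49 = 639, so c₁ = 639/214.
Then c₀ = (49 − 19·(639/214))/5 = -331/214.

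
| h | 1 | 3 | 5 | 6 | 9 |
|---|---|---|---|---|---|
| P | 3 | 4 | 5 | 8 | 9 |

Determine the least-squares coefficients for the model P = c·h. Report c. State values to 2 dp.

Entries of XᵀX: Σh·h = 152.
Right-hand side: Σh·P = 169.
Hence c = 169 / 152 ≈ 1.11184.

c = 1.11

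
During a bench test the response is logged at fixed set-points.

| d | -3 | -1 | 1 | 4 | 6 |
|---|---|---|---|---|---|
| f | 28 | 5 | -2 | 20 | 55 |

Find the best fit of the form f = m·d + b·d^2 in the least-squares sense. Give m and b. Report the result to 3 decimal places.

m = -3.202, b = 2.058

The normal equations are: 63·m + 253·b = 319;  253·m + 1635·b = 2555.
(Σd·d = 63, Σd·d^2 = 253, Σd^2·d^2 = 1635, Σd·f = 319, Σd^2·f = 2555.)
Δ = 63·1635 − 253² = 38996.
m = (319·1635 − 253·2555)/38996 = -62425/19498; b = (63·2555 − 253·319)/38996 = 40129/19498.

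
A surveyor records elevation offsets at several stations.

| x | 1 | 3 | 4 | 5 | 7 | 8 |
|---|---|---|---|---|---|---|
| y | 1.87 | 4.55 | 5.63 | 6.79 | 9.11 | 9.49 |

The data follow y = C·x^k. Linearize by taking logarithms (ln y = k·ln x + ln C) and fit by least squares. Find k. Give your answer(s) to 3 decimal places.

k = 0.795

With ln yᵢ as the transformed response and ln xᵢ as the regressor:
Σln x = 8.1197, Σ(ln x)² = 13.8297, Σln y = 10.2442, Σln x·ln y = 16.1215.
Equations: 13.8297·k + 8.1197·ln C = 16.1215;  8.1197·k + 6·ln C = 10.2442.
Solving (det = 17.0487): k = 0.79471, ln C = 0.63190.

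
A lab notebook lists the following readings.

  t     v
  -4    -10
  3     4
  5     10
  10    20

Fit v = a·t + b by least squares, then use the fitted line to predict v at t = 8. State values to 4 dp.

v̂ = 15.7129

Normal-equation sums: Σt·t = 150, Σt = 14, Σ1 = 4.
And Σt·v = 302, Σv = 24.
det = 150·4 − 14² = 404.
a = (302·4 − 14·24)/404 = 218/101; b = (150·24 − 14·302)/404 = -157/101.
At t = 8: v̂ = (218/101)·(8) + (-157/101)·(1) = 1587/101.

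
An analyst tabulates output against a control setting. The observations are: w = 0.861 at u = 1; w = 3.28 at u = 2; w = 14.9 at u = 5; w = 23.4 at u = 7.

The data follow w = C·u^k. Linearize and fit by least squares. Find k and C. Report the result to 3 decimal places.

With ln wᵢ as the transformed response and ln uᵢ as the regressor:
XᵀX = [[6.8573, 4.2485]; [4.2485, 4]], rhs = [11.3060, 6.8923]ᵀ  (here Σln u = 4.2485, Σ(ln u)² = 6.8573, Σln w = 6.8923, Σln u·ln w = 11.3060).
Δ = 6.8573·4 − (4.2485)² = 9.3795; k = (11.3060·4 − 4.2485·6.8923)/9.3795 = 1.69966, ln C = (6.8573·6.8923 − 4.2485·11.3060)/9.3795 = -0.08218, so C = exp(-0.08218) = 0.92110.

k = 1.700, C = 0.921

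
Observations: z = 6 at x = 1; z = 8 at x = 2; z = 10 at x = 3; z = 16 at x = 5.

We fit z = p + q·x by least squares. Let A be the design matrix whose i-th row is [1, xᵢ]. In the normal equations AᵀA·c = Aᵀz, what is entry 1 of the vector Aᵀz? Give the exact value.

40

Entry 1 ↔ basis 1, so (Aᵀz)_{1} = Σᵢ zᵢ = (1)·(6) + (1)·(8) + (1)·(10) + (1)·(16) = 40.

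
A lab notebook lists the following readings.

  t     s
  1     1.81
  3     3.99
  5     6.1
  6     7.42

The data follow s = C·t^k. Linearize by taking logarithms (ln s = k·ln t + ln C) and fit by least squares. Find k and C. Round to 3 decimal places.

k = 0.775, C = 1.777

Linearized form: ln s = k·ln t + ln C. From the 4 transformed points,
AᵀA = [[7.0076, 4.4998]; [4.4998, 4]], rhs = [8.0216, 5.7896]ᵀ  (here Σln t = 4.4998, Σ(ln t)² = 7.0076, Σln s = 5.7896, Σln t·ln s = 8.0216).
Slope k = (n·Σln t·ln s − Σln t·Σln s)/(n·Σ(ln t)² − (Σln t)²) = (4·8.0216 − 4.4998·5.7896)/7.7823 = 0.77539; ln C = (Σln s − k·Σln t)/n = 0.57512, so C = exp(0.57512) = 1.77734.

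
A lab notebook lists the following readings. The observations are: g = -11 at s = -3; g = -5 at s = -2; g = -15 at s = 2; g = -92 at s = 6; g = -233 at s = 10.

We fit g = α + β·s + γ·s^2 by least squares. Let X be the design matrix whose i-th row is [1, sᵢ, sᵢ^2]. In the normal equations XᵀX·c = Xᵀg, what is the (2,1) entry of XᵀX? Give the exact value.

Row 2 ↔ basis s, column 1 ↔ basis 1, so (XᵀX)_{2,1} = Σᵢ s = (-3)·(1) + (-2)·(1) + (2)·(1) + (6)·(1) + (10)·(1) = 13.

13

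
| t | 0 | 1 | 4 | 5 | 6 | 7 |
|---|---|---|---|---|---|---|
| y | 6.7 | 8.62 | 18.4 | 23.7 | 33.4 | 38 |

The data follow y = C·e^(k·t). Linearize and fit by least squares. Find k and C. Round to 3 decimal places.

Let Y = ln y. Fitting Y = k·t + ln C by least squares:
AᵀA = [[127.0000, 23.0000]; [23.0000, 6]], rhs = [76.1453, 17.2802]ᵀ  (here Σt = 23.0000, Σ(t)² = 127.0000, Σln y = 17.2802, Σt·ln y = 76.1453).
Δ = 127.0000·6 − (23.0000)² = 233.0000; k = (76.1453·6 − 23.0000·17.2802)/233.0000 = 0.25506, ln C = (127.0000·17.2802 − 23.0000·76.1453)/233.0000 = 1.90231, so C = exp(1.90231) = 6.70136.

k = 0.255, C = 6.701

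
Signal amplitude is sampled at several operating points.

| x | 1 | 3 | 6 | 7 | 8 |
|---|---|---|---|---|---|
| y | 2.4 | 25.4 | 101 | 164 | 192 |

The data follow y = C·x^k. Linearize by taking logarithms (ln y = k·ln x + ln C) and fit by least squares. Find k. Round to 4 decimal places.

Taking logs, ln y = k·ln x + ln C, so regress ln y on ln x.
Σln x = 6.9157, Σ(ln x)² = 12.5280, Σln y = 19.0827, Σln x·ln y = 32.6795.
Equations: 12.5280·k + 6.9157·ln C = 32.6795;  6.9157·k + 5·ln C = 19.0827.
Δ = 12.5280·5 − (6.9157)² = 14.8127; k = (32.6795·5 − 6.9157·19.0827)/14.8127 = 2.12159, ln C = (12.5280·19.0827 − 6.9157·32.6795)/14.8127 = 0.88207.

k = 2.1216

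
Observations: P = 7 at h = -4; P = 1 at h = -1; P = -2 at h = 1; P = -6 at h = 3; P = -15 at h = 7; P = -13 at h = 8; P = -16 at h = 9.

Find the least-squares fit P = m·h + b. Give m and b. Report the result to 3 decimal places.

Entries of XᵀX: Σh·h = 221, Σh = 23, Σ1 = 7.
Right-hand side: Σh·P = -402, ΣP = -44.
So XᵀX·[m, b]ᵀ = XᵀP: [[221, 23]; [23, 7]]·[m, b]ᵀ = [-402, -44]ᵀ.
Δ = 221·7 − 23² = 1018.
m = ((-402)·7 − 23·(-44))/1018 = -901/509; b = (221·(-44) − 23·(-402))/1018 = -239/509.

m = -1.770, b = -0.470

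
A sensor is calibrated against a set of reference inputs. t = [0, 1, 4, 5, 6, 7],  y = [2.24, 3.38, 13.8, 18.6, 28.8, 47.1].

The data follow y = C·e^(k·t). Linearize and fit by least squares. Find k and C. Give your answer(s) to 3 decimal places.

k = 0.432, C = 2.242

Taking logs, ln y = k·t + ln C, so regress ln y on t.
Over the data: Σt = 23.0000, Σ(t)² = 127.0000, Σln y = 14.7848, Σt·ln y = 73.4605.
Normal system: [[127.0000, 23.0000]; [23.0000, 6]]·[k, ln C]ᵀ = [73.4605, 14.7848]ᵀ.
Slope k = (n·Σt·ln y − Σt·Σln y)/(n·Σ(t)² − (Σt)²) = (6·73.4605 − 23.0000·14.7848)/233.0000 = 0.43224; ln C = (Σln y − k·Σt)/n = 0.80722, so C = exp(0.80722) = 2.24166.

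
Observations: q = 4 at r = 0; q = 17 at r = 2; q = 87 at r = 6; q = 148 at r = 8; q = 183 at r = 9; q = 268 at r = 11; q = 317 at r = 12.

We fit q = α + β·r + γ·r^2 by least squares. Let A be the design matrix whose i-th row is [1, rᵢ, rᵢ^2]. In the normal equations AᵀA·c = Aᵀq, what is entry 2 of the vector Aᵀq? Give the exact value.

10139

Entry 2 ↔ basis r, so (Aᵀq)_{2} = Σᵢ (r)·qᵢ = (0)·(4) + (2)·(17) + (6)·(87) + (8)·(148) + (9)·(183) + (11)·(268) + (12)·(317) = 10139.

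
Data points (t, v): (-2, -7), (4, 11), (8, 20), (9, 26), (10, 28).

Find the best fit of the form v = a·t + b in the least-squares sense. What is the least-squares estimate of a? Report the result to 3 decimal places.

From the data, Σt·t = 265, Σt = 29, Σ1 = 5.
Right-hand side: Σt·v = 732, Σv = 78.
Δ = 265·5 − 29² = 484.
a = (732·5 − 29·78)/484 = 699/242; b = (265·78 − 29·732)/484 = -279/242.

a = 2.888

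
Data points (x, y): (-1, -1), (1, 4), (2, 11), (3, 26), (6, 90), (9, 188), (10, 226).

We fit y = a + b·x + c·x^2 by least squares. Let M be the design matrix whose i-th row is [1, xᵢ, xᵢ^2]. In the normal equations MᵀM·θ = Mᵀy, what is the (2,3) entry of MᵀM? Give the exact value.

Row 2 ↔ basis x, column 3 ↔ basis x^2, so (MᵀM)_{2,3} = Σᵢ (x)·(x^2) = (-1)·(1) + (1)·(1) + (2)·(4) + (3)·(9) + (6)·(36) + (9)·(81) + (10)·(100) = 1980.

1980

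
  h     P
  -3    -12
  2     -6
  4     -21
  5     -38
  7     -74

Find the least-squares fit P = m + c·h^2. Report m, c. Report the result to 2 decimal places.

Compute the Gram sums: Σ1 = 5, Σh^2 = 103, Σh^2·h^2 = 3379.
Right-hand side: ΣP = -151, Σh^2·P = -5044.
XᵀX·[m, c]ᵀ = XᵀP becomes [[5, 103]; [103, 3379]]·[m, c]ᵀ = [-151, -5044]ᵀ.
Eliminating c: 3379·(row 1) − 103·(row 2) gives 6286·m = 3379·(-151) − 103·(-5044) = 9303, so m = 1329/898.
Then c = ((-5044) − 103·(1329/898))/3379 = -1381/898.

m = 1.48, c = -1.54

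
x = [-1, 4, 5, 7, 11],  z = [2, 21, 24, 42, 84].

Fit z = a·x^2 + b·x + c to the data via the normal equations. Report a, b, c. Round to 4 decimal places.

a = 0.4765, b = 2.0631, c = 3.6680

From the data, Σx^2·x^2 = 17924, Σx^2·x = 1862, Σx^2 = 212, Σx·x = 212, Σx = 26, Σ1 = 5.
And Σx^2·z = 13160, Σx·z = 1420, Σz = 173.
Row-reducing yields a = 7229/15171, b = 31300/15171, c = 18549/5057.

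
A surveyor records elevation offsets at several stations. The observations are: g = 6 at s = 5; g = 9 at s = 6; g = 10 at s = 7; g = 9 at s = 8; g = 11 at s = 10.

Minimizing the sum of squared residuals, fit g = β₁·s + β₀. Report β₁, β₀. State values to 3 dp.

β₁ = 0.811, β₀ = 3.162

Normal-equation sums: Σs·s = 274, Σs = 36, Σ1 = 5.
Moment sums: Σs·g = 336, Σg = 45.
So MᵀM·[β₁, β₀]ᵀ = Mᵀg: [[274, 36]; [36, 5]]·[β₁, β₀]ᵀ = [336, 45]ᵀ.
det = 274·5 − 36² = 74.
β₁ = (336·5 − 36·45)/74 = 30/37; β₀ = (274·45 − 36·336)/74 = 117/37.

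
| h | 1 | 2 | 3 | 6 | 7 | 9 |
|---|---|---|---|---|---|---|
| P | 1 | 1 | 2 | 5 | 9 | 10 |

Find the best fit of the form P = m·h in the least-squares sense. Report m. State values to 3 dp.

The normal system AᵀA·[m]ᵀ = AᵀP is [[180]]·[m]ᵀ = [192]ᵀ.
Hence m = 192 / 180 ≈ 1.06667.

m = 1.067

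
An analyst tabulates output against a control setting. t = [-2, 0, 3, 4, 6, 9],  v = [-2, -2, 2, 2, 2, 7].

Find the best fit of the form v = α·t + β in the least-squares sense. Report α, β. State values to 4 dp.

α = 0.7941, β = -1.1471

Forming MᵀM = [[146, 20]; [20, 6]] and Mᵀv = [93, 9]ᵀ gives MᵀM·[α, β]ᵀ = Mᵀv.
Eliminating β: 6·(row 1) − 20·(row 2) gives 476·α = 6·93 − 20·9 = 378, so α = 27/34.
Then β = (9 − 20·(27/34))/6 = -39/34.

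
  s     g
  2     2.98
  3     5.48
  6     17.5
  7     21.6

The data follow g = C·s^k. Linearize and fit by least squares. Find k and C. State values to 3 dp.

k = 1.603, C = 0.967

Let Y = ln g. Fitting Y = k·ln s + ln C by least squares:
Σln s = 5.5294, Σ(ln s)² = 8.6844, Σln g = 8.7279, Σln s·ln g = 13.7333.
Equations: 8.6844·k + 5.5294·ln C = 13.7333;  5.5294·k + 4·ln C = 8.7279.
Δ = 8.6844·4 − (5.5294)² = 4.1629; k = (13.7333·4 − 5.5294·8.7279)/4.1629 = 1.60290, ln C = (8.6844·8.7279 − 5.5294·13.7333)/4.1629 = -0.03379, so C = exp(-0.03379) = 0.96677.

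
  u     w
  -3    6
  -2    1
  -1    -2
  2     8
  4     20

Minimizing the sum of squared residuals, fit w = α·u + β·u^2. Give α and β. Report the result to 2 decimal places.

α = 1.26, β = 0.98

Setting ∂/∂α … = 0 gives: 34·α + 36·β = 78;  36·α + 370·β = 408.
(Σu·u = 34, Σu·u^2 = 36, Σu^2·u^2 = 370, Σu·w = 78, Σu^2·w = 408.)
Eliminating β: 370·(row 1) − 36·(row 2) gives 11284·α = 370·78 − 36·408 = 14172, so α = 3543/2821.
Then β = (408 − 36·(3543/2821))/370 = 2766/2821.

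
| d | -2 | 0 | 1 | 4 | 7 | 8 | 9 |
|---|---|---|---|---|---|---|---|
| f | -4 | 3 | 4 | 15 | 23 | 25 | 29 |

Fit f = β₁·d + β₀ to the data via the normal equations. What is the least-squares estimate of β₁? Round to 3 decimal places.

Sums needed: Σd·d = 215, Σd = 27, Σ1 = 7.
Moment sums: Σd·f = 694, Σf = 95.
So XᵀX·[β₁, β₀]ᵀ = Xᵀf: [[215, 27]; [27, 7]]·[β₁, β₀]ᵀ = [694, 95]ᵀ.
Eliminating β₀: 7·(row 1) − 27·(row 2) gives 776·β₁ = 7·694 − 27·95 = 2293, so β₁ = 2293/776.
Then β₀ = (95 − 27·(2293/776))/7 = 1687/776.

β₁ = 2.955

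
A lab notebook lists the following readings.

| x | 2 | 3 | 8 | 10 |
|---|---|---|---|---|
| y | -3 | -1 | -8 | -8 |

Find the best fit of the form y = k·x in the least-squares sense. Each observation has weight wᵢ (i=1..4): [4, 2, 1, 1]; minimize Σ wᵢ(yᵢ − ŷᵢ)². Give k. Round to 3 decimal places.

Entries of MᵀWM: Σwᵢ·x·x = 198.
For MᵀWy: Σwᵢ·x·y = -174.
Normal equations: [[198]]·[k]ᵀ = [-174]ᵀ.
k = (-174)/198 = -0.878788.

k = -0.879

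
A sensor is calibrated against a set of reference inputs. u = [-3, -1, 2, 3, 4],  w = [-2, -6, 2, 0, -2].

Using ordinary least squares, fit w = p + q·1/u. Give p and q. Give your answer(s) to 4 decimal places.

MᵀM·[p, q]ᵀ = Mᵀw reads: 5·p + (-1/4)·q = -8;  (-1/4)·p + (221/144)·q = 43/6.
(Σ1 = 5, Σ1/u = -1/4, Σ1/u·1/u = 221/144, Σw = -8, Σ1/u·w = 43/6.)
Δ = 5·(221/144) − (-1/4)² = 137/18.
p = ((-8)·(221/144) − (-1/4)·(43/6))/(137/18) = -755/548; q = (5·(43/6) − (-1/4)·(-8))/(137/18) = 609/137.

p = -1.3777, q = 4.4453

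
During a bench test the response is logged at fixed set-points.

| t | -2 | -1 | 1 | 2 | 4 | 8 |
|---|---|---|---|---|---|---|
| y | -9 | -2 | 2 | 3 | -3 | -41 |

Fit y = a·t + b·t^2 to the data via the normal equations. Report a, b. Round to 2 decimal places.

The normal system MᵀM·[a, b]ᵀ = Mᵀy is [[90, 576]; [576, 4386]]·[a, b]ᵀ = [-312, -2696]ᵀ.
Δ = 90·4386 − 576² = 62964.
a = ((-312)·4386 − 576·(-2696))/62964 = 1708/583; b = (90·(-2696) − 576·(-312))/62964 = -1748/1749.

a = 2.93, b = -1.00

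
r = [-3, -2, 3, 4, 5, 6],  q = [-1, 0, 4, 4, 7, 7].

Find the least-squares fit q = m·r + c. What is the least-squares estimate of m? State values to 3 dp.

Compute the Gram sums: Σr·r = 99, Σr = 13, Σ1 = 6.
And Σr·q = 108, Σq = 21.
det = 99·6 − 13² = 425.
m = (108·6 − 13·21)/425 = 15/17; c = (99·21 − 13·108)/425 = 27/17.

m = 0.882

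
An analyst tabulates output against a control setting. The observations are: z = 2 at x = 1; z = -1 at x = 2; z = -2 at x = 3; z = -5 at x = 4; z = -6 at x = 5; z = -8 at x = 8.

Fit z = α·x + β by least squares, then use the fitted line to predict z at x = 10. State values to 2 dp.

Entries of AᵀA: Σx·x = 119, Σx = 23, Σ1 = 6.
And Σx·z = -120, Σz = -20.
So AᵀA·[α, β]ᵀ = Aᵀz: [[119, 23]; [23, 6]]·[α, β]ᵀ = [-120, -20]ᵀ.
Eliminating β: 6·(row 1) − 23·(row 2) gives 185·α = 6·(-120) − 23·(-20) = -260, so α = -52/37.
Then β = ((-20) − 23·(-52/37))/6 = 76/37.
At x = 10: ẑ = (-52/37)·(10) + (76/37)·(1) = -12.

ẑ = -12.00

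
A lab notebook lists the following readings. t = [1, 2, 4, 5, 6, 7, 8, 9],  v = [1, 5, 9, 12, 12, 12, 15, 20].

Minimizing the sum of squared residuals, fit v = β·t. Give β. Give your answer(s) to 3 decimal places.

From the data, Σt·t = 276.
And Σt·v = 563.
β = 563/276 = 2.03986.

β = 2.040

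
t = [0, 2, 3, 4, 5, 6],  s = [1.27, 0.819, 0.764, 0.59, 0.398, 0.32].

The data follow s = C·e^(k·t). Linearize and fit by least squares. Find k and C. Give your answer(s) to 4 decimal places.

k = -0.2300, C = 1.3457

With ln sᵢ as the transformed response and tᵢ as the regressor:
AᵀA = [[90.0000, 20.0000]; [20.0000, 6]], rhs = [-14.7606, -2.8182]ᵀ  (here Σt = 20.0000, Σ(t)² = 90.0000, Σln s = -2.8182, Σt·ln s = -14.7606).
Solving (det = 140.0000): k = -0.22999, ln C = 0.29694, so C = exp(0.29694) = 1.34574.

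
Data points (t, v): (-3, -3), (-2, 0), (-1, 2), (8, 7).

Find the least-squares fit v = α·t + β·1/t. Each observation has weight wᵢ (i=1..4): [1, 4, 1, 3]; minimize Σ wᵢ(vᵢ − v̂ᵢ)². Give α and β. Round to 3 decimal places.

Setting ∂/∂α … = 0 gives: 218·α + 9·β = 175;  9·α + (1243/576)·β = 13/8.
(Σwᵢ·t·t = 218, Σwᵢ·t·1/t = 9, Σwᵢ·1/t·1/t = 1243/576, Σwᵢ·t·v = 175, Σwᵢ·1/t·v = 13/8.)
Eliminating β: (1243/576)·(row 1) − 9·(row 2) gives (112159/288)·α = (1243/576)·175 − 9·(13/8) = 209101/576, so α = 209101/224318.
Then β = ((13/8) − 9·(209101/224318))/(1243/576) = -351576/112159.

α = 0.932, β = -3.135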